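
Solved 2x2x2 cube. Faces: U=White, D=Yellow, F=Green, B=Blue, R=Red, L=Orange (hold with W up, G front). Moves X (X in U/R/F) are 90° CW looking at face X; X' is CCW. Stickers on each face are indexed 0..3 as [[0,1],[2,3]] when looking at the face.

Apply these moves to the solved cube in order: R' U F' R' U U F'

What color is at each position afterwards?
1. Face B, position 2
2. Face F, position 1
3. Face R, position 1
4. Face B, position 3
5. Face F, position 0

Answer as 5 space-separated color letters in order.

After move 1 (R'): R=RRRR U=WBWB F=GWGW D=YGYG B=YBYB
After move 2 (U): U=WWBB F=RRGW R=YBRR B=OOYB L=GWOO
After move 3 (F'): F=RWRG U=WWYR R=GBYR D=WOYG L=GBOB
After move 4 (R'): R=BRGY U=WYYO F=RWRR D=WWYG B=GOOB
After move 5 (U): U=YWOY F=BRRR R=GOGY B=GBOB L=RWOB
After move 6 (U): U=OYYW F=GORR R=GBGY B=RWOB L=BROB
After move 7 (F'): F=ORGR U=OYGG R=WBWY D=RBYG L=BWOY
Query 1: B[2] = O
Query 2: F[1] = R
Query 3: R[1] = B
Query 4: B[3] = B
Query 5: F[0] = O

Answer: O R B B O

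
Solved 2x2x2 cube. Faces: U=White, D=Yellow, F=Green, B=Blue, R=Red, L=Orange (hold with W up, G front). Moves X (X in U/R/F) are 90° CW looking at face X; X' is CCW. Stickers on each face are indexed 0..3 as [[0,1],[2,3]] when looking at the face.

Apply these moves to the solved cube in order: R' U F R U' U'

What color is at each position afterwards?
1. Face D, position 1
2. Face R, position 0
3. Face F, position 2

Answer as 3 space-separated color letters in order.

After move 1 (R'): R=RRRR U=WBWB F=GWGW D=YGYG B=YBYB
After move 2 (U): U=WWBB F=RRGW R=YBRR B=OOYB L=GWOO
After move 3 (F): F=GRWR U=WWOW R=BBBR D=RYYG L=GYOG
After move 4 (R): R=BBRB U=WROR F=GYWG D=RYYO B=WOWB
After move 5 (U'): U=RRWO F=GYWG R=GYRB B=BBWB L=WOOG
After move 6 (U'): U=RORW F=WOWG R=GYRB B=GYWB L=BBOG
Query 1: D[1] = Y
Query 2: R[0] = G
Query 3: F[2] = W

Answer: Y G W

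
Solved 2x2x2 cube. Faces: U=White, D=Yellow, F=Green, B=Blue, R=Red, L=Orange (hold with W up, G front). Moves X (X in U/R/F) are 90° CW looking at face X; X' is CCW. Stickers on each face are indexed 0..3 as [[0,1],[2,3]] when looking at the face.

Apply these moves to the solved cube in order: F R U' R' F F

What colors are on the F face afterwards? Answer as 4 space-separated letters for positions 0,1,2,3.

Answer: O G G O

Derivation:
After move 1 (F): F=GGGG U=WWOO R=WRWR D=RRYY L=OYOY
After move 2 (R): R=WWRR U=WGOG F=GRGY D=RBYB B=OBWB
After move 3 (U'): U=GGWO F=OYGY R=GRRR B=WWWB L=OBOY
After move 4 (R'): R=RRGR U=GWWW F=OGGO D=RYYY B=BWBB
After move 5 (F): F=GOOG U=GWYB R=WRWR D=GRYY L=OROY
After move 6 (F): F=OGGO U=GWYR R=YRBR D=WWYY L=OGOR
Query: F face = OGGO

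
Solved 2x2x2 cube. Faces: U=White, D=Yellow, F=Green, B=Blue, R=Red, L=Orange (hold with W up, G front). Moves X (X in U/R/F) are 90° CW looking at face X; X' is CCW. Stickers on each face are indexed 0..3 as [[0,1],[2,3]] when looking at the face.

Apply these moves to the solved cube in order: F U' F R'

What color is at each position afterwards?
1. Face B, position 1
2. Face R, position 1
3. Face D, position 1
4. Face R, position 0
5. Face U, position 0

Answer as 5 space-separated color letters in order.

After move 1 (F): F=GGGG U=WWOO R=WRWR D=RRYY L=OYOY
After move 2 (U'): U=WOWO F=OYGG R=GGWR B=WRBB L=BBOY
After move 3 (F): F=GOGY U=WOYB R=WGOR D=WGYY L=BROR
After move 4 (R'): R=GRWO U=WBYW F=GOGB D=WOYY B=YRGB
Query 1: B[1] = R
Query 2: R[1] = R
Query 3: D[1] = O
Query 4: R[0] = G
Query 5: U[0] = W

Answer: R R O G W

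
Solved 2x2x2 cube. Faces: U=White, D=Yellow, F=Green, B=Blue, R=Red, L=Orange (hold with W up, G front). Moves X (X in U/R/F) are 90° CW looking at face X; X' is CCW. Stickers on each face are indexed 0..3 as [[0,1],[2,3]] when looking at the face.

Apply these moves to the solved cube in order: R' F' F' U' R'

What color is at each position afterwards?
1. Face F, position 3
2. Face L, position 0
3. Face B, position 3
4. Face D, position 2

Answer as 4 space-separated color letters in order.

Answer: G Y B Y

Derivation:
After move 1 (R'): R=RRRR U=WBWB F=GWGW D=YGYG B=YBYB
After move 2 (F'): F=WWGG U=WBRR R=GRYR D=OOYG L=OBOW
After move 3 (F'): F=WGWG U=WBGY R=OROR D=BWYG L=OROR
After move 4 (U'): U=BYWG F=ORWG R=WGOR B=ORYB L=YBOR
After move 5 (R'): R=GRWO U=BYWO F=OYWG D=BRYG B=GRWB
Query 1: F[3] = G
Query 2: L[0] = Y
Query 3: B[3] = B
Query 4: D[2] = Y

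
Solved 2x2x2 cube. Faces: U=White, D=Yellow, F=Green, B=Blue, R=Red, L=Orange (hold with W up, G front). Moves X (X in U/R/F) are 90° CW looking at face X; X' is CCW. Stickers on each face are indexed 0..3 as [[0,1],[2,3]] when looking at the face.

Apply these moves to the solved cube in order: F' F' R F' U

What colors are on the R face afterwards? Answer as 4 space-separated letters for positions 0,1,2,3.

Answer: Y B W R

Derivation:
After move 1 (F'): F=GGGG U=WWRR R=YRYR D=OOYY L=OWOW
After move 2 (F'): F=GGGG U=WWYY R=OROR D=WWYY L=OROR
After move 3 (R): R=OORR U=WGYG F=GWGY D=WBYB B=YBWB
After move 4 (F'): F=WYGG U=WGOR R=BOWR D=RRYB L=OGOY
After move 5 (U): U=OWRG F=BOGG R=YBWR B=OGWB L=WYOY
Query: R face = YBWR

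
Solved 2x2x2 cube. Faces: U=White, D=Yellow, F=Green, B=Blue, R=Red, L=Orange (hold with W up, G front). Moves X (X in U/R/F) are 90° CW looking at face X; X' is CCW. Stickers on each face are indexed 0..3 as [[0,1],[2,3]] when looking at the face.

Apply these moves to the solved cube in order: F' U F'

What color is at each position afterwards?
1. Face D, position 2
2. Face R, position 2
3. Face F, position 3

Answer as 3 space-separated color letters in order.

After move 1 (F'): F=GGGG U=WWRR R=YRYR D=OOYY L=OWOW
After move 2 (U): U=RWRW F=YRGG R=BBYR B=OWBB L=GGOW
After move 3 (F'): F=RGYG U=RWBY R=OBOR D=GWYY L=GWOR
Query 1: D[2] = Y
Query 2: R[2] = O
Query 3: F[3] = G

Answer: Y O G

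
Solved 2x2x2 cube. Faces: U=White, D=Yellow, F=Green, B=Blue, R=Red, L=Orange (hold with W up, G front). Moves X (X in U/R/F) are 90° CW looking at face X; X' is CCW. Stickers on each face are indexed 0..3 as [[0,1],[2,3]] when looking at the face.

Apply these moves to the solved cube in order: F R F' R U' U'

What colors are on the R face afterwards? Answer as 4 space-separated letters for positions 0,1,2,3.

After move 1 (F): F=GGGG U=WWOO R=WRWR D=RRYY L=OYOY
After move 2 (R): R=WWRR U=WGOG F=GRGY D=RBYB B=OBWB
After move 3 (F'): F=RYGG U=WGWR R=BWRR D=YYYB L=OGOO
After move 4 (R): R=RBRW U=WYWG F=RYGB D=YWYO B=RBGB
After move 5 (U'): U=YGWW F=OGGB R=RYRW B=RBGB L=RBOO
After move 6 (U'): U=GWYW F=RBGB R=OGRW B=RYGB L=RBOO
Query: R face = OGRW

Answer: O G R W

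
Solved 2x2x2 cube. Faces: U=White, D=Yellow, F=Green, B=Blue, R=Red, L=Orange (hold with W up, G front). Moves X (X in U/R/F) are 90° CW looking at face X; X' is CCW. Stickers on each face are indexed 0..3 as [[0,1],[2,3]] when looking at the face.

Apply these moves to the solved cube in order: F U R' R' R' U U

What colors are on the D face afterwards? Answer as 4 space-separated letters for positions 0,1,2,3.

Answer: R B Y O

Derivation:
After move 1 (F): F=GGGG U=WWOO R=WRWR D=RRYY L=OYOY
After move 2 (U): U=OWOW F=WRGG R=BBWR B=OYBB L=GGOY
After move 3 (R'): R=BRBW U=OBOO F=WWGW D=RRYG B=YYRB
After move 4 (R'): R=RWBB U=OROY F=WBGO D=RWYW B=GYRB
After move 5 (R'): R=WBRB U=OROG F=WRGY D=RBYO B=WYWB
After move 6 (U): U=OOGR F=WBGY R=WYRB B=GGWB L=WROY
After move 7 (U): U=GORO F=WYGY R=GGRB B=WRWB L=WBOY
Query: D face = RBYO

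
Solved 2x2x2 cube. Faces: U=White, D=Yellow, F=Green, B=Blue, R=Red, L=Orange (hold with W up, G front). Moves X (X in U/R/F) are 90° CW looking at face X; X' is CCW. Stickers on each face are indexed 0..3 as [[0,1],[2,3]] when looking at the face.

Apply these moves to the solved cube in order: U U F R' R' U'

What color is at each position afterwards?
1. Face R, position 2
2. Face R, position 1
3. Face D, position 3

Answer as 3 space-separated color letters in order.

After move 1 (U): U=WWWW F=RRGG R=BBRR B=OOBB L=GGOO
After move 2 (U): U=WWWW F=BBGG R=OORR B=GGBB L=RROO
After move 3 (F): F=GBGB U=WWOR R=WOWR D=ROYY L=RYOY
After move 4 (R'): R=ORWW U=WBOG F=GWGR D=RBYB B=YGOB
After move 5 (R'): R=RWOW U=WOOY F=GBGG D=RWYR B=BGBB
After move 6 (U'): U=OYWO F=RYGG R=GBOW B=RWBB L=BGOY
Query 1: R[2] = O
Query 2: R[1] = B
Query 3: D[3] = R

Answer: O B R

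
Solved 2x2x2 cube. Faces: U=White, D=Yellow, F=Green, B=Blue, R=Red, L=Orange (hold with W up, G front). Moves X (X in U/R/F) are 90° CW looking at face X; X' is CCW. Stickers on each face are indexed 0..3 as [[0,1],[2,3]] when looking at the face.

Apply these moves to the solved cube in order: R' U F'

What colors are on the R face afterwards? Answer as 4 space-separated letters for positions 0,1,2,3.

After move 1 (R'): R=RRRR U=WBWB F=GWGW D=YGYG B=YBYB
After move 2 (U): U=WWBB F=RRGW R=YBRR B=OOYB L=GWOO
After move 3 (F'): F=RWRG U=WWYR R=GBYR D=WOYG L=GBOB
Query: R face = GBYR

Answer: G B Y R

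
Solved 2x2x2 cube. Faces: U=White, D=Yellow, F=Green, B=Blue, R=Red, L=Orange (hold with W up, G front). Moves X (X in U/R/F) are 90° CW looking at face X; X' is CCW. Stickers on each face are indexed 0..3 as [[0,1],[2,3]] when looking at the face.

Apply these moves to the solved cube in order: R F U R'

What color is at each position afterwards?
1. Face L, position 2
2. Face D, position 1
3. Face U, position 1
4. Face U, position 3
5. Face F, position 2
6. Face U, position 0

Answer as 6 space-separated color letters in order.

Answer: O R W O Y O

Derivation:
After move 1 (R): R=RRRR U=WGWG F=GYGY D=YBYB B=WBWB
After move 2 (F): F=GGYY U=WGOO R=WRGR D=RRYB L=OYOB
After move 3 (U): U=OWOG F=WRYY R=WBGR B=OYWB L=GGOB
After move 4 (R'): R=BRWG U=OWOO F=WWYG D=RRYY B=BYRB
Query 1: L[2] = O
Query 2: D[1] = R
Query 3: U[1] = W
Query 4: U[3] = O
Query 5: F[2] = Y
Query 6: U[0] = O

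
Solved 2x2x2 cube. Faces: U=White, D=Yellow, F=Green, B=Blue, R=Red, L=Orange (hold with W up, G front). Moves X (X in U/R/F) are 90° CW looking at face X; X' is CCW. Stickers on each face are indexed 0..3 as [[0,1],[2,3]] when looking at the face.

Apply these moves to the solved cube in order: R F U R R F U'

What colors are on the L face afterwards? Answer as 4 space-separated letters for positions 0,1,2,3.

Answer: Y Y O W

Derivation:
After move 1 (R): R=RRRR U=WGWG F=GYGY D=YBYB B=WBWB
After move 2 (F): F=GGYY U=WGOO R=WRGR D=RRYB L=OYOB
After move 3 (U): U=OWOG F=WRYY R=WBGR B=OYWB L=GGOB
After move 4 (R): R=GWRB U=OROY F=WRYB D=RWYO B=GYWB
After move 5 (R): R=RGBW U=OROB F=WWYO D=RWYG B=YYRB
After move 6 (F): F=YWOW U=ORBG R=OGBW D=BRYG L=GROW
After move 7 (U'): U=RGOB F=GROW R=YWBW B=OGRB L=YYOW
Query: L face = YYOW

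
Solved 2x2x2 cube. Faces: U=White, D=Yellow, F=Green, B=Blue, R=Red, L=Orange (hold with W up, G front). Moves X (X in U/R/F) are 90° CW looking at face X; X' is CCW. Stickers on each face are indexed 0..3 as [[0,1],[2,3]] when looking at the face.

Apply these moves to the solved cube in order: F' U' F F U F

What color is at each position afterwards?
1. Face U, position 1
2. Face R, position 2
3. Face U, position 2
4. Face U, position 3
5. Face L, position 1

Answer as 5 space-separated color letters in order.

Answer: W R G G R

Derivation:
After move 1 (F'): F=GGGG U=WWRR R=YRYR D=OOYY L=OWOW
After move 2 (U'): U=WRWR F=OWGG R=GGYR B=YRBB L=BBOW
After move 3 (F): F=GOGW U=WRWB R=WGRR D=YGYY L=BOOO
After move 4 (F): F=GGWO U=WROO R=WGBR D=RWYY L=BYOG
After move 5 (U): U=OWOR F=WGWO R=YRBR B=BYBB L=GGOG
After move 6 (F): F=WWOG U=OWGG R=ORRR D=BYYY L=GROW
Query 1: U[1] = W
Query 2: R[2] = R
Query 3: U[2] = G
Query 4: U[3] = G
Query 5: L[1] = R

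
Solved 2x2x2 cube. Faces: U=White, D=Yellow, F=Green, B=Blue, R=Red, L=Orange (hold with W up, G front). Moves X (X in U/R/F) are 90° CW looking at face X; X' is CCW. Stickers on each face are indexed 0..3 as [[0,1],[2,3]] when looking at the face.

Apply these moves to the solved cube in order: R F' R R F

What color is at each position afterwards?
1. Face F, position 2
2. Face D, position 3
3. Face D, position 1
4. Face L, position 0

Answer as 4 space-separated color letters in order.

After move 1 (R): R=RRRR U=WGWG F=GYGY D=YBYB B=WBWB
After move 2 (F'): F=YYGG U=WGRR R=BRYR D=OOYB L=OGOW
After move 3 (R): R=YBRR U=WYRG F=YOGB D=OWYW B=RBGB
After move 4 (R): R=RYRB U=WORB F=YWGW D=OGYR B=GBYB
After move 5 (F): F=GYWW U=WOWG R=RYBB D=RRYR L=OOOG
Query 1: F[2] = W
Query 2: D[3] = R
Query 3: D[1] = R
Query 4: L[0] = O

Answer: W R R O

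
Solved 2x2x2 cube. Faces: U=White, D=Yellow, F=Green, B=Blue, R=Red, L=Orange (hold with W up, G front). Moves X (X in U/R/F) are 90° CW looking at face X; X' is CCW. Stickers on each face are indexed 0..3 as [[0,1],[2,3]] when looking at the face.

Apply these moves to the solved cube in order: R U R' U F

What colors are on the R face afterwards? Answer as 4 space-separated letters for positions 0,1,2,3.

After move 1 (R): R=RRRR U=WGWG F=GYGY D=YBYB B=WBWB
After move 2 (U): U=WWGG F=RRGY R=WBRR B=OOWB L=GYOO
After move 3 (R'): R=BRWR U=WWGO F=RWGG D=YRYY B=BOBB
After move 4 (U): U=GWOW F=BRGG R=BOWR B=GYBB L=RWOO
After move 5 (F): F=GBGR U=GWOW R=OOWR D=WBYY L=RYOR
Query: R face = OOWR

Answer: O O W R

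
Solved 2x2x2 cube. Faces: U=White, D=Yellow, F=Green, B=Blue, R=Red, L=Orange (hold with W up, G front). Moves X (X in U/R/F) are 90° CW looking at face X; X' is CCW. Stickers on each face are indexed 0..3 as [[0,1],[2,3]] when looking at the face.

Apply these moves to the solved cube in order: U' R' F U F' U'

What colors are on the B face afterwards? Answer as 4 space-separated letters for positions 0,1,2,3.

Answer: G R Y B

Derivation:
After move 1 (U'): U=WWWW F=OOGG R=GGRR B=RRBB L=BBOO
After move 2 (R'): R=GRGR U=WBWR F=OWGW D=YOYG B=YRYB
After move 3 (F): F=GOWW U=WBOB R=WRRR D=GGYG L=BYOO
After move 4 (U): U=OWBB F=WRWW R=YRRR B=BYYB L=GOOO
After move 5 (F'): F=RWWW U=OWYR R=GRGR D=OOYG L=GBOB
After move 6 (U'): U=WROY F=GBWW R=RWGR B=GRYB L=BYOB
Query: B face = GRYB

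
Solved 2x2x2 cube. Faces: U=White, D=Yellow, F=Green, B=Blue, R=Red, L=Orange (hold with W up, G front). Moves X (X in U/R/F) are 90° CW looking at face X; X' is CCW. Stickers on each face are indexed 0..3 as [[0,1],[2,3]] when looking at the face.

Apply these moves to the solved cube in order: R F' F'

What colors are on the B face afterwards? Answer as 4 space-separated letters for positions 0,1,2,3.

After move 1 (R): R=RRRR U=WGWG F=GYGY D=YBYB B=WBWB
After move 2 (F'): F=YYGG U=WGRR R=BRYR D=OOYB L=OGOW
After move 3 (F'): F=YGYG U=WGBY R=OROR D=GWYB L=OROR
Query: B face = WBWB

Answer: W B W B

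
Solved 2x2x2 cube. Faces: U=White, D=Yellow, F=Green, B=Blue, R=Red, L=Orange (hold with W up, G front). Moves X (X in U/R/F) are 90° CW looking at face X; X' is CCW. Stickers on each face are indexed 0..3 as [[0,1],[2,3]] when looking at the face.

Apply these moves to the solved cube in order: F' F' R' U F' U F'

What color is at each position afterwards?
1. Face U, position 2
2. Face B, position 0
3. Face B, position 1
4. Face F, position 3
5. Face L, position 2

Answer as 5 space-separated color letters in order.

Answer: O G B R O

Derivation:
After move 1 (F'): F=GGGG U=WWRR R=YRYR D=OOYY L=OWOW
After move 2 (F'): F=GGGG U=WWYY R=OROR D=WWYY L=OROR
After move 3 (R'): R=RROO U=WBYB F=GWGY D=WGYG B=YBWB
After move 4 (U): U=YWBB F=RRGY R=YBOO B=ORWB L=GWOR
After move 5 (F'): F=RYRG U=YWYO R=GBWO D=WRYG L=GBOB
After move 6 (U): U=YYOW F=GBRG R=ORWO B=GBWB L=RYOB
After move 7 (F'): F=BGGR U=YYOW R=RRWO D=YBYG L=RWOO
Query 1: U[2] = O
Query 2: B[0] = G
Query 3: B[1] = B
Query 4: F[3] = R
Query 5: L[2] = O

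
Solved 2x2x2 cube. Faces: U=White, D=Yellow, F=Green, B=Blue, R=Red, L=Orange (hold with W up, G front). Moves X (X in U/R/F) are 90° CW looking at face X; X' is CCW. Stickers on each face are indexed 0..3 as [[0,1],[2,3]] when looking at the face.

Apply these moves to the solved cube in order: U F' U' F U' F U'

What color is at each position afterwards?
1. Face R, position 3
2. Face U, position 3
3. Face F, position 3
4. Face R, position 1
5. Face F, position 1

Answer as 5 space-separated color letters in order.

Answer: R O G O Y

Derivation:
After move 1 (U): U=WWWW F=RRGG R=BBRR B=OOBB L=GGOO
After move 2 (F'): F=RGRG U=WWBR R=YBYR D=GOYY L=GWOW
After move 3 (U'): U=WRWB F=GWRG R=RGYR B=YBBB L=OOOW
After move 4 (F): F=RGGW U=WRWO R=WGBR D=YRYY L=OGOO
After move 5 (U'): U=ROWW F=OGGW R=RGBR B=WGBB L=YBOO
After move 6 (F): F=GOWG U=ROOB R=WGWR D=BRYY L=YYOR
After move 7 (U'): U=OBRO F=YYWG R=GOWR B=WGBB L=WGOR
Query 1: R[3] = R
Query 2: U[3] = O
Query 3: F[3] = G
Query 4: R[1] = O
Query 5: F[1] = Y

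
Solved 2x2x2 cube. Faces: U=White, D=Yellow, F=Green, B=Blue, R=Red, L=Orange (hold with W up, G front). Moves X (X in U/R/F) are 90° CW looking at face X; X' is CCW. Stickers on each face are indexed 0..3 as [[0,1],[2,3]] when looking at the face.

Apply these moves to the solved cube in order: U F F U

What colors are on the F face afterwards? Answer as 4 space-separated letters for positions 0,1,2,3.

After move 1 (U): U=WWWW F=RRGG R=BBRR B=OOBB L=GGOO
After move 2 (F): F=GRGR U=WWOG R=WBWR D=RBYY L=GYOY
After move 3 (F): F=GGRR U=WWYY R=OBGR D=WWYY L=GROB
After move 4 (U): U=YWYW F=OBRR R=OOGR B=GRBB L=GGOB
Query: F face = OBRR

Answer: O B R R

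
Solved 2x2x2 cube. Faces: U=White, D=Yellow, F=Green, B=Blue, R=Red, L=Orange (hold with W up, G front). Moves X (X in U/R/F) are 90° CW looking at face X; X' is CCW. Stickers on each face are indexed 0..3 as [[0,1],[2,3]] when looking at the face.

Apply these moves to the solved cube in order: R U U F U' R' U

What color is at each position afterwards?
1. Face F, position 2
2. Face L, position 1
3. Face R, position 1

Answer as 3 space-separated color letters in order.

After move 1 (R): R=RRRR U=WGWG F=GYGY D=YBYB B=WBWB
After move 2 (U): U=WWGG F=RRGY R=WBRR B=OOWB L=GYOO
After move 3 (U): U=GWGW F=WBGY R=OORR B=GYWB L=RROO
After move 4 (F): F=GWYB U=GWOR R=GOWR D=ROYB L=RYOB
After move 5 (U'): U=WRGO F=RYYB R=GWWR B=GOWB L=GYOB
After move 6 (R'): R=WRGW U=WWGG F=RRYO D=RYYB B=BOOB
After move 7 (U): U=GWGW F=WRYO R=BOGW B=GYOB L=RROB
Query 1: F[2] = Y
Query 2: L[1] = R
Query 3: R[1] = O

Answer: Y R O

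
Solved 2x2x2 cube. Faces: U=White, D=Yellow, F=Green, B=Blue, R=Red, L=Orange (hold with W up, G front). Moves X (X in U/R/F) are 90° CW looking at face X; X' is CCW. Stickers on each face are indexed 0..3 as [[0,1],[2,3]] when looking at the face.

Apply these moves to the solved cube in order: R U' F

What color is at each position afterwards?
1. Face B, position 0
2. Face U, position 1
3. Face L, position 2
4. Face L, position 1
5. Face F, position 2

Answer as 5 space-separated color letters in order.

Answer: R G O Y Y

Derivation:
After move 1 (R): R=RRRR U=WGWG F=GYGY D=YBYB B=WBWB
After move 2 (U'): U=GGWW F=OOGY R=GYRR B=RRWB L=WBOO
After move 3 (F): F=GOYO U=GGOB R=WYWR D=RGYB L=WYOB
Query 1: B[0] = R
Query 2: U[1] = G
Query 3: L[2] = O
Query 4: L[1] = Y
Query 5: F[2] = Y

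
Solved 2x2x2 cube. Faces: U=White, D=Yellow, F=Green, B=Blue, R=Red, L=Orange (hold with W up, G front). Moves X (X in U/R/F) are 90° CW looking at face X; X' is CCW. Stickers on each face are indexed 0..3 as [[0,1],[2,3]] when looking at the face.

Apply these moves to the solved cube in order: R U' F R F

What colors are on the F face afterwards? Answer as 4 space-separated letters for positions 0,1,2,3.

Answer: Y G B G

Derivation:
After move 1 (R): R=RRRR U=WGWG F=GYGY D=YBYB B=WBWB
After move 2 (U'): U=GGWW F=OOGY R=GYRR B=RRWB L=WBOO
After move 3 (F): F=GOYO U=GGOB R=WYWR D=RGYB L=WYOB
After move 4 (R): R=WWRY U=GOOO F=GGYB D=RWYR B=BRGB
After move 5 (F): F=YGBG U=GOBY R=OWOY D=RWYR L=WROW
Query: F face = YGBG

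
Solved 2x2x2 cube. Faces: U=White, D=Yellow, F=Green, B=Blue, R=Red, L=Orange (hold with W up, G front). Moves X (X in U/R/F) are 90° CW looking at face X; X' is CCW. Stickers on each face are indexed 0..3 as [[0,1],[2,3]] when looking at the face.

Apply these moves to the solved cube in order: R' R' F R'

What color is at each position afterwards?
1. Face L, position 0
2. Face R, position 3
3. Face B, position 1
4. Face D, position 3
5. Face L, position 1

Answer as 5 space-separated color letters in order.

After move 1 (R'): R=RRRR U=WBWB F=GWGW D=YGYG B=YBYB
After move 2 (R'): R=RRRR U=WYWY F=GBGB D=YWYW B=GBGB
After move 3 (F): F=GGBB U=WYOO R=WRYR D=RRYW L=OYOW
After move 4 (R'): R=RRWY U=WGOG F=GYBO D=RGYB B=WBRB
Query 1: L[0] = O
Query 2: R[3] = Y
Query 3: B[1] = B
Query 4: D[3] = B
Query 5: L[1] = Y

Answer: O Y B B Y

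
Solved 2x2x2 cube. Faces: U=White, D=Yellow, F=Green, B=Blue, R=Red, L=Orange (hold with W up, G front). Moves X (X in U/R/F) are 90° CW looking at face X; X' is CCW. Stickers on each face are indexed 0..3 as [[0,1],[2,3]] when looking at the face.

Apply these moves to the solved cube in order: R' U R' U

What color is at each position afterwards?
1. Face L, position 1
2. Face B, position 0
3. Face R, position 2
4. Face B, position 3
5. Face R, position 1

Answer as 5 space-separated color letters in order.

After move 1 (R'): R=RRRR U=WBWB F=GWGW D=YGYG B=YBYB
After move 2 (U): U=WWBB F=RRGW R=YBRR B=OOYB L=GWOO
After move 3 (R'): R=BRYR U=WYBO F=RWGB D=YRYW B=GOGB
After move 4 (U): U=BWOY F=BRGB R=GOYR B=GWGB L=RWOO
Query 1: L[1] = W
Query 2: B[0] = G
Query 3: R[2] = Y
Query 4: B[3] = B
Query 5: R[1] = O

Answer: W G Y B O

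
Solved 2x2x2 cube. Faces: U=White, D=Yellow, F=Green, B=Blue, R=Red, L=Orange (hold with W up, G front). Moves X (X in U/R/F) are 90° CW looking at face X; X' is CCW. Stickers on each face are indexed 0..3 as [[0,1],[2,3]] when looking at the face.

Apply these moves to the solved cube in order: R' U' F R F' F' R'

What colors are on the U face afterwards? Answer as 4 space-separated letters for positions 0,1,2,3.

After move 1 (R'): R=RRRR U=WBWB F=GWGW D=YGYG B=YBYB
After move 2 (U'): U=BBWW F=OOGW R=GWRR B=RRYB L=YBOO
After move 3 (F): F=GOWO U=BBOB R=WWWR D=RGYG L=YYOG
After move 4 (R): R=WWRW U=BOOO F=GGWG D=RYYR B=BRBB
After move 5 (F'): F=GGGW U=BOWR R=YWRW D=YGYR L=YOOO
After move 6 (F'): F=GWGG U=BOYR R=GWYW D=OOYR L=YROW
After move 7 (R'): R=WWGY U=BBYB F=GOGR D=OWYG B=RROB
Query: U face = BBYB

Answer: B B Y B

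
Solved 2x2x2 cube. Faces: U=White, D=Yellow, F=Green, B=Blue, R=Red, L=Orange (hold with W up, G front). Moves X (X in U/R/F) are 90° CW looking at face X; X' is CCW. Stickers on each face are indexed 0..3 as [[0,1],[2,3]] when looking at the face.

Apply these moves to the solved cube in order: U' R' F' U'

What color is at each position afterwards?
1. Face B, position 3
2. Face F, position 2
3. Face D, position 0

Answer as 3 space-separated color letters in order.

After move 1 (U'): U=WWWW F=OOGG R=GGRR B=RRBB L=BBOO
After move 2 (R'): R=GRGR U=WBWR F=OWGW D=YOYG B=YRYB
After move 3 (F'): F=WWOG U=WBGG R=ORYR D=BOYG L=BROW
After move 4 (U'): U=BGWG F=BROG R=WWYR B=ORYB L=YROW
Query 1: B[3] = B
Query 2: F[2] = O
Query 3: D[0] = B

Answer: B O B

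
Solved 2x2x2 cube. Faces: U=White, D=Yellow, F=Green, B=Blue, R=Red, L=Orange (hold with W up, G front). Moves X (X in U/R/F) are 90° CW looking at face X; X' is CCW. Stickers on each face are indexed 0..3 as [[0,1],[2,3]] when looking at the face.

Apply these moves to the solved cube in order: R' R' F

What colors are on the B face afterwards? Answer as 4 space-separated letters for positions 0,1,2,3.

Answer: G B G B

Derivation:
After move 1 (R'): R=RRRR U=WBWB F=GWGW D=YGYG B=YBYB
After move 2 (R'): R=RRRR U=WYWY F=GBGB D=YWYW B=GBGB
After move 3 (F): F=GGBB U=WYOO R=WRYR D=RRYW L=OYOW
Query: B face = GBGB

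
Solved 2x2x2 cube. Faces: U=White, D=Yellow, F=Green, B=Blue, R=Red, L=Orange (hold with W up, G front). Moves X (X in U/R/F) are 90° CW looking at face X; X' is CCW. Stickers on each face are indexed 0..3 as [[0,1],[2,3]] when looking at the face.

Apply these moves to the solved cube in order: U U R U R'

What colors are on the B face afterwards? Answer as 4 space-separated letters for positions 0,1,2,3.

Answer: G R B B

Derivation:
After move 1 (U): U=WWWW F=RRGG R=BBRR B=OOBB L=GGOO
After move 2 (U): U=WWWW F=BBGG R=OORR B=GGBB L=RROO
After move 3 (R): R=RORO U=WBWG F=BYGY D=YBYG B=WGWB
After move 4 (U): U=WWGB F=ROGY R=WGRO B=RRWB L=BYOO
After move 5 (R'): R=GOWR U=WWGR F=RWGB D=YOYY B=GRBB
Query: B face = GRBB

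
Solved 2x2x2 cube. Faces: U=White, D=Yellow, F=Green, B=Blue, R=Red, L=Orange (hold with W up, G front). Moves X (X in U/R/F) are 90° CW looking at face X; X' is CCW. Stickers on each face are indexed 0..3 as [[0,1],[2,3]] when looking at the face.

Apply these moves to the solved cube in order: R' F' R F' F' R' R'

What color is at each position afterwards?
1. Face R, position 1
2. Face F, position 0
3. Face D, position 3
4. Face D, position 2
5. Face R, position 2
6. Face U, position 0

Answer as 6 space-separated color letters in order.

After move 1 (R'): R=RRRR U=WBWB F=GWGW D=YGYG B=YBYB
After move 2 (F'): F=WWGG U=WBRR R=GRYR D=OOYG L=OBOW
After move 3 (R): R=YGRR U=WWRG F=WOGG D=OYYY B=RBBB
After move 4 (F'): F=OGWG U=WWYR R=YGOR D=BWYY L=OGOR
After move 5 (F'): F=GGOW U=WWYO R=WGBR D=GRYY L=OROY
After move 6 (R'): R=GRWB U=WBYR F=GWOO D=GGYW B=YBRB
After move 7 (R'): R=RBGW U=WRYY F=GBOR D=GWYO B=WBGB
Query 1: R[1] = B
Query 2: F[0] = G
Query 3: D[3] = O
Query 4: D[2] = Y
Query 5: R[2] = G
Query 6: U[0] = W

Answer: B G O Y G W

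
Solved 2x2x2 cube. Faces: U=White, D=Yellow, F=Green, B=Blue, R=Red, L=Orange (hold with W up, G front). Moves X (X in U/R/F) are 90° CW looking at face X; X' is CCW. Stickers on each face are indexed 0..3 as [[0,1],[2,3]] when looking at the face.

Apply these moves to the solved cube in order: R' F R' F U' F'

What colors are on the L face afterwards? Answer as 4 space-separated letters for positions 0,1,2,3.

After move 1 (R'): R=RRRR U=WBWB F=GWGW D=YGYG B=YBYB
After move 2 (F): F=GGWW U=WBOO R=WRBR D=RRYG L=OYOG
After move 3 (R'): R=RRWB U=WYOY F=GBWO D=RGYW B=GBRB
After move 4 (F): F=WGOB U=WYGY R=ORYB D=WRYW L=OROG
After move 5 (U'): U=YYWG F=OROB R=WGYB B=ORRB L=GBOG
After move 6 (F'): F=RBOO U=YYWY R=RGWB D=BGYW L=GGOW
Query: L face = GGOW

Answer: G G O W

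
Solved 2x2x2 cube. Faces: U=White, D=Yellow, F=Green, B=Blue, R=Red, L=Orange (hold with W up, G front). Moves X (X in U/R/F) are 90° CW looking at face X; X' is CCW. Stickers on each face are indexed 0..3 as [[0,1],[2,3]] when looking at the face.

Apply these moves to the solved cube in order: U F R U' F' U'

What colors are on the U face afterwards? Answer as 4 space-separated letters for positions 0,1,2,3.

Answer: R R R G

Derivation:
After move 1 (U): U=WWWW F=RRGG R=BBRR B=OOBB L=GGOO
After move 2 (F): F=GRGR U=WWOG R=WBWR D=RBYY L=GYOY
After move 3 (R): R=WWRB U=WROR F=GBGY D=RBYO B=GOWB
After move 4 (U'): U=RRWO F=GYGY R=GBRB B=WWWB L=GOOY
After move 5 (F'): F=YYGG U=RRGR R=BBRB D=OYYO L=GOOW
After move 6 (U'): U=RRRG F=GOGG R=YYRB B=BBWB L=WWOW
Query: U face = RRRG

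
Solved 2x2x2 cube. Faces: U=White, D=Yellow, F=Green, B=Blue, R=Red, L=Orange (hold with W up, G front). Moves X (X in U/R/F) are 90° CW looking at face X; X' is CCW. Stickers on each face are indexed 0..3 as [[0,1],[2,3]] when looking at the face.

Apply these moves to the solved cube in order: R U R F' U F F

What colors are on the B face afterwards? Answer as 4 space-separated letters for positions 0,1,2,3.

After move 1 (R): R=RRRR U=WGWG F=GYGY D=YBYB B=WBWB
After move 2 (U): U=WWGG F=RRGY R=WBRR B=OOWB L=GYOO
After move 3 (R): R=RWRB U=WRGY F=RBGB D=YWYO B=GOWB
After move 4 (F'): F=BBRG U=WRRR R=WWYB D=YOYO L=GYOG
After move 5 (U): U=RWRR F=WWRG R=GOYB B=GYWB L=BBOG
After move 6 (F): F=RWGW U=RWGB R=RORB D=YGYO L=BYOO
After move 7 (F): F=GRWW U=RWOY R=GOBB D=RRYO L=BYOG
Query: B face = GYWB

Answer: G Y W B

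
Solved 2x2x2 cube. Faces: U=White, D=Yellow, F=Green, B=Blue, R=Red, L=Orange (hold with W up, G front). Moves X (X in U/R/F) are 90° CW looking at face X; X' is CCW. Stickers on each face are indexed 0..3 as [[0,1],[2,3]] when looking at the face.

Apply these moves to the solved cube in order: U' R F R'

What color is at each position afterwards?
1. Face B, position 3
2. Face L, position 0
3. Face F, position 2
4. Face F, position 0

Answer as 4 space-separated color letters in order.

Answer: B B Y G

Derivation:
After move 1 (U'): U=WWWW F=OOGG R=GGRR B=RRBB L=BBOO
After move 2 (R): R=RGRG U=WOWG F=OYGY D=YBYR B=WRWB
After move 3 (F): F=GOYY U=WOOB R=WGGG D=RRYR L=BYOB
After move 4 (R'): R=GGWG U=WWOW F=GOYB D=ROYY B=RRRB
Query 1: B[3] = B
Query 2: L[0] = B
Query 3: F[2] = Y
Query 4: F[0] = G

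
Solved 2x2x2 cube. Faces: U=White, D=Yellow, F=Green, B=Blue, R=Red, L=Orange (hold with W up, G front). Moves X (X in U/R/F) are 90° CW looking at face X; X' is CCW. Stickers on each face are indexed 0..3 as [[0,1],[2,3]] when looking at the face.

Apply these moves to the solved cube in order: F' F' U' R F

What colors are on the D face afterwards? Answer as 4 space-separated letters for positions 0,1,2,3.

Answer: R O Y O

Derivation:
After move 1 (F'): F=GGGG U=WWRR R=YRYR D=OOYY L=OWOW
After move 2 (F'): F=GGGG U=WWYY R=OROR D=WWYY L=OROR
After move 3 (U'): U=WYWY F=ORGG R=GGOR B=ORBB L=BBOR
After move 4 (R): R=OGRG U=WRWG F=OWGY D=WBYO B=YRYB
After move 5 (F): F=GOYW U=WRRB R=WGGG D=ROYO L=BWOB
Query: D face = ROYO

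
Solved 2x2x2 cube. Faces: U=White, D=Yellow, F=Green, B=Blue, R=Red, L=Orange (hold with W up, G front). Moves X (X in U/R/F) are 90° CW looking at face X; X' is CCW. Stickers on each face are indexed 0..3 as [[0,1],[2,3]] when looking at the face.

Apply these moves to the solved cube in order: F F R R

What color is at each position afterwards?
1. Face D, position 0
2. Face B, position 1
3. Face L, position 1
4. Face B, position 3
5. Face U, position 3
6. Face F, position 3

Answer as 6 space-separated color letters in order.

Answer: W B R B Y B

Derivation:
After move 1 (F): F=GGGG U=WWOO R=WRWR D=RRYY L=OYOY
After move 2 (F): F=GGGG U=WWYY R=OROR D=WWYY L=OROR
After move 3 (R): R=OORR U=WGYG F=GWGY D=WBYB B=YBWB
After move 4 (R): R=RORO U=WWYY F=GBGB D=WWYY B=GBGB
Query 1: D[0] = W
Query 2: B[1] = B
Query 3: L[1] = R
Query 4: B[3] = B
Query 5: U[3] = Y
Query 6: F[3] = B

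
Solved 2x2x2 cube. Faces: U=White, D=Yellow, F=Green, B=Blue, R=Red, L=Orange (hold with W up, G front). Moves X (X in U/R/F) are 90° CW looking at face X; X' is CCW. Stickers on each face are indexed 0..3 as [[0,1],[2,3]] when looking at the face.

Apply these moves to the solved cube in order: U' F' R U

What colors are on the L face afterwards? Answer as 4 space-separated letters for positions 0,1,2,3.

Answer: O O O W

Derivation:
After move 1 (U'): U=WWWW F=OOGG R=GGRR B=RRBB L=BBOO
After move 2 (F'): F=OGOG U=WWGR R=YGYR D=BOYY L=BWOW
After move 3 (R): R=YYRG U=WGGG F=OOOY D=BBYR B=RRWB
After move 4 (U): U=GWGG F=YYOY R=RRRG B=BWWB L=OOOW
Query: L face = OOOW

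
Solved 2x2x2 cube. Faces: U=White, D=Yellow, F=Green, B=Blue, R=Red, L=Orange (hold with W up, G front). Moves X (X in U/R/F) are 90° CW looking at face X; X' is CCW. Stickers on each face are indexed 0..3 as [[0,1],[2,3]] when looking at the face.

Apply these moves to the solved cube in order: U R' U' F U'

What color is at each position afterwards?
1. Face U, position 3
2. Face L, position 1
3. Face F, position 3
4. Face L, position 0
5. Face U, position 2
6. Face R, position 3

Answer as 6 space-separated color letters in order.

Answer: O R G B B R

Derivation:
After move 1 (U): U=WWWW F=RRGG R=BBRR B=OOBB L=GGOO
After move 2 (R'): R=BRBR U=WBWO F=RWGW D=YRYG B=YOYB
After move 3 (U'): U=BOWW F=GGGW R=RWBR B=BRYB L=YOOO
After move 4 (F): F=GGWG U=BOOO R=WWWR D=BRYG L=YYOR
After move 5 (U'): U=OOBO F=YYWG R=GGWR B=WWYB L=BROR
Query 1: U[3] = O
Query 2: L[1] = R
Query 3: F[3] = G
Query 4: L[0] = B
Query 5: U[2] = B
Query 6: R[3] = R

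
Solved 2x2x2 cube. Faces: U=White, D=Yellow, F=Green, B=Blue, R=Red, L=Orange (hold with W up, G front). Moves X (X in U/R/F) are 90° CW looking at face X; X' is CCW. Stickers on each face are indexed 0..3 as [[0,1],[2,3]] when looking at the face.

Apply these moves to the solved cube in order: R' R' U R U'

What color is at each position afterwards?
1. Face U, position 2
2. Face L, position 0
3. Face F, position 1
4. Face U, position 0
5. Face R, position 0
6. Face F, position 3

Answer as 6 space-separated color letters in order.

Answer: W Y B R R W

Derivation:
After move 1 (R'): R=RRRR U=WBWB F=GWGW D=YGYG B=YBYB
After move 2 (R'): R=RRRR U=WYWY F=GBGB D=YWYW B=GBGB
After move 3 (U): U=WWYY F=RRGB R=GBRR B=OOGB L=GBOO
After move 4 (R): R=RGRB U=WRYB F=RWGW D=YGYO B=YOWB
After move 5 (U'): U=RBWY F=GBGW R=RWRB B=RGWB L=YOOO
Query 1: U[2] = W
Query 2: L[0] = Y
Query 3: F[1] = B
Query 4: U[0] = R
Query 5: R[0] = R
Query 6: F[3] = W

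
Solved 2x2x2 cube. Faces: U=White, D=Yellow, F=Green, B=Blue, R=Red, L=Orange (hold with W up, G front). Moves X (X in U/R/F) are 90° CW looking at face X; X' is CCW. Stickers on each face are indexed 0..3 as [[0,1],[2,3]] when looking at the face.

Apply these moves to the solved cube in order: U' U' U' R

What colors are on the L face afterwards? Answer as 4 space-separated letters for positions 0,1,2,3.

Answer: G G O O

Derivation:
After move 1 (U'): U=WWWW F=OOGG R=GGRR B=RRBB L=BBOO
After move 2 (U'): U=WWWW F=BBGG R=OORR B=GGBB L=RROO
After move 3 (U'): U=WWWW F=RRGG R=BBRR B=OOBB L=GGOO
After move 4 (R): R=RBRB U=WRWG F=RYGY D=YBYO B=WOWB
Query: L face = GGOO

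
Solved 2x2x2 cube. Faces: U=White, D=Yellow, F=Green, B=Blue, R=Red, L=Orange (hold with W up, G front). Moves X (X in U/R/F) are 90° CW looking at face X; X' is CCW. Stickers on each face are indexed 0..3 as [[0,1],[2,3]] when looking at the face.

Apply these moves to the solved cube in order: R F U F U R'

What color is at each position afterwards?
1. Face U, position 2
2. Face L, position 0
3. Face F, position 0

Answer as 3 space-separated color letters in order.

Answer: G Y O

Derivation:
After move 1 (R): R=RRRR U=WGWG F=GYGY D=YBYB B=WBWB
After move 2 (F): F=GGYY U=WGOO R=WRGR D=RRYB L=OYOB
After move 3 (U): U=OWOG F=WRYY R=WBGR B=OYWB L=GGOB
After move 4 (F): F=YWYR U=OWBG R=OBGR D=GWYB L=GROR
After move 5 (U): U=BOGW F=OBYR R=OYGR B=GRWB L=YWOR
After move 6 (R'): R=YROG U=BWGG F=OOYW D=GBYR B=BRWB
Query 1: U[2] = G
Query 2: L[0] = Y
Query 3: F[0] = O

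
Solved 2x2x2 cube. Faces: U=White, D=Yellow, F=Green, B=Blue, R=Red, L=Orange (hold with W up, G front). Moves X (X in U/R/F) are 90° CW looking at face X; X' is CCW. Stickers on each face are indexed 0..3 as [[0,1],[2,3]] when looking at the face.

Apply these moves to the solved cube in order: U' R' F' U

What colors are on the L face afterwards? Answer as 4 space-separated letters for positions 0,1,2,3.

Answer: W W O W

Derivation:
After move 1 (U'): U=WWWW F=OOGG R=GGRR B=RRBB L=BBOO
After move 2 (R'): R=GRGR U=WBWR F=OWGW D=YOYG B=YRYB
After move 3 (F'): F=WWOG U=WBGG R=ORYR D=BOYG L=BROW
After move 4 (U): U=GWGB F=OROG R=YRYR B=BRYB L=WWOW
Query: L face = WWOW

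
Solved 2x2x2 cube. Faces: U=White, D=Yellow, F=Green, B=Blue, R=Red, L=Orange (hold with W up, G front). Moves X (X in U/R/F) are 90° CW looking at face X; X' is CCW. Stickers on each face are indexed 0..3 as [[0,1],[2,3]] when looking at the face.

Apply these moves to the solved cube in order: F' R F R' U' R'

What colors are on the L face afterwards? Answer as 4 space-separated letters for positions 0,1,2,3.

After move 1 (F'): F=GGGG U=WWRR R=YRYR D=OOYY L=OWOW
After move 2 (R): R=YYRR U=WGRG F=GOGY D=OBYB B=RBWB
After move 3 (F): F=GGYO U=WGWW R=RYGR D=RYYB L=OOOB
After move 4 (R'): R=YRRG U=WWWR F=GGYW D=RGYO B=BBYB
After move 5 (U'): U=WRWW F=OOYW R=GGRG B=YRYB L=BBOB
After move 6 (R'): R=GGGR U=WYWY F=ORYW D=ROYW B=ORGB
Query: L face = BBOB

Answer: B B O B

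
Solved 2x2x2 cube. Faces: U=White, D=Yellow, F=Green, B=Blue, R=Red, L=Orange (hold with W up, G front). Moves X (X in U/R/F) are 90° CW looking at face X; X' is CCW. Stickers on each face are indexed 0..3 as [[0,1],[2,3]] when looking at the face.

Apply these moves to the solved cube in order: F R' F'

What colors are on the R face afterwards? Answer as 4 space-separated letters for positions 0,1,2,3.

Answer: G R R W

Derivation:
After move 1 (F): F=GGGG U=WWOO R=WRWR D=RRYY L=OYOY
After move 2 (R'): R=RRWW U=WBOB F=GWGO D=RGYG B=YBRB
After move 3 (F'): F=WOGG U=WBRW R=GRRW D=YYYG L=OBOO
Query: R face = GRRW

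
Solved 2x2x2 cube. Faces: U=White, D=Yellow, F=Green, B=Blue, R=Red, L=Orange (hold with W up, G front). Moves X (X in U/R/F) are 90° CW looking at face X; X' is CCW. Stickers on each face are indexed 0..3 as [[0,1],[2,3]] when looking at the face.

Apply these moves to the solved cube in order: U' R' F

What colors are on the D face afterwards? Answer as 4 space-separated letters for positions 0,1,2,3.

After move 1 (U'): U=WWWW F=OOGG R=GGRR B=RRBB L=BBOO
After move 2 (R'): R=GRGR U=WBWR F=OWGW D=YOYG B=YRYB
After move 3 (F): F=GOWW U=WBOB R=WRRR D=GGYG L=BYOO
Query: D face = GGYG

Answer: G G Y G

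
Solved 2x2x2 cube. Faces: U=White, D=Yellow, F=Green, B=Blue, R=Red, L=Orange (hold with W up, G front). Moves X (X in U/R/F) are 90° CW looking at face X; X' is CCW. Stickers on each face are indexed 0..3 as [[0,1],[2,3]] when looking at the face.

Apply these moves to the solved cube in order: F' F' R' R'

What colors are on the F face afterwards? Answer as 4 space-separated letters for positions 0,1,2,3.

After move 1 (F'): F=GGGG U=WWRR R=YRYR D=OOYY L=OWOW
After move 2 (F'): F=GGGG U=WWYY R=OROR D=WWYY L=OROR
After move 3 (R'): R=RROO U=WBYB F=GWGY D=WGYG B=YBWB
After move 4 (R'): R=RORO U=WWYY F=GBGB D=WWYY B=GBGB
Query: F face = GBGB

Answer: G B G B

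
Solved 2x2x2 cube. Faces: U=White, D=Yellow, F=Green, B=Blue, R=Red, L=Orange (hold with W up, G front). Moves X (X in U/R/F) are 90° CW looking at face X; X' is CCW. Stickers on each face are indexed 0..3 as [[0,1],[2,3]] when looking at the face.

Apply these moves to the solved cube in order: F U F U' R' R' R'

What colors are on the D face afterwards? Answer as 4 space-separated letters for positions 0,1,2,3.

After move 1 (F): F=GGGG U=WWOO R=WRWR D=RRYY L=OYOY
After move 2 (U): U=OWOW F=WRGG R=BBWR B=OYBB L=GGOY
After move 3 (F): F=GWGR U=OWYG R=OBWR D=WBYY L=GROR
After move 4 (U'): U=WGOY F=GRGR R=GWWR B=OBBB L=OYOR
After move 5 (R'): R=WRGW U=WBOO F=GGGY D=WRYR B=YBBB
After move 6 (R'): R=RWWG U=WBOY F=GBGO D=WGYY B=RBRB
After move 7 (R'): R=WGRW U=WROR F=GBGY D=WBYO B=YBGB
Query: D face = WBYO

Answer: W B Y O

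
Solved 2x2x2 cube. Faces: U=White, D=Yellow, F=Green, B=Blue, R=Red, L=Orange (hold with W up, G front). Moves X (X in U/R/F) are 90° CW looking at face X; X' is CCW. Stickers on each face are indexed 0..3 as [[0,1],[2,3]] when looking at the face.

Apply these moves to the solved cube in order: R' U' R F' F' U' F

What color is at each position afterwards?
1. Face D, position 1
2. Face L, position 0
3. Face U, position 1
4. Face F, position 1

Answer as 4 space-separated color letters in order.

After move 1 (R'): R=RRRR U=WBWB F=GWGW D=YGYG B=YBYB
After move 2 (U'): U=BBWW F=OOGW R=GWRR B=RRYB L=YBOO
After move 3 (R): R=RGRW U=BOWW F=OGGG D=YYYR B=WRBB
After move 4 (F'): F=GGOG U=BORR R=YGYW D=BOYR L=YWOW
After move 5 (F'): F=GGGO U=BOYY R=OGBW D=WWYR L=YROR
After move 6 (U'): U=OYBY F=YRGO R=GGBW B=OGBB L=WROR
After move 7 (F): F=GYOR U=OYRR R=BGYW D=BGYR L=WWOW
Query 1: D[1] = G
Query 2: L[0] = W
Query 3: U[1] = Y
Query 4: F[1] = Y

Answer: G W Y Y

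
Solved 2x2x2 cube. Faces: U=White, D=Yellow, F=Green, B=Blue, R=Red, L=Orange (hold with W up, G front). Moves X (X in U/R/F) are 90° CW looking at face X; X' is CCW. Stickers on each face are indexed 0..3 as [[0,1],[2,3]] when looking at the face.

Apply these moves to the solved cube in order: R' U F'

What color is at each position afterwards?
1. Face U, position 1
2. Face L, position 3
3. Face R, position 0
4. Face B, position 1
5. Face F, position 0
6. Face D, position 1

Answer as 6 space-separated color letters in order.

Answer: W B G O R O

Derivation:
After move 1 (R'): R=RRRR U=WBWB F=GWGW D=YGYG B=YBYB
After move 2 (U): U=WWBB F=RRGW R=YBRR B=OOYB L=GWOO
After move 3 (F'): F=RWRG U=WWYR R=GBYR D=WOYG L=GBOB
Query 1: U[1] = W
Query 2: L[3] = B
Query 3: R[0] = G
Query 4: B[1] = O
Query 5: F[0] = R
Query 6: D[1] = O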